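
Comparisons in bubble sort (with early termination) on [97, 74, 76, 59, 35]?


Algorithm: bubble sort (with early termination)
Input: [97, 74, 76, 59, 35]
Sorted: [35, 59, 74, 76, 97]

10


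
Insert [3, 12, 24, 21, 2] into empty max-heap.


Insert 3: [3]
Insert 12: [12, 3]
Insert 24: [24, 3, 12]
Insert 21: [24, 21, 12, 3]
Insert 2: [24, 21, 12, 3, 2]

Final heap: [24, 21, 12, 3, 2]


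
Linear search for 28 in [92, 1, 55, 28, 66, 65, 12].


i=0: 92!=28
i=1: 1!=28
i=2: 55!=28
i=3: 28==28 found!

Found at 3, 4 comps


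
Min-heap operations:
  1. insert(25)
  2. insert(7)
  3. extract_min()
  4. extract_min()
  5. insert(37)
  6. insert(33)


insert(25) -> [25]
insert(7) -> [7, 25]
extract_min()->7, [25]
extract_min()->25, []
insert(37) -> [37]
insert(33) -> [33, 37]

Final heap: [33, 37]


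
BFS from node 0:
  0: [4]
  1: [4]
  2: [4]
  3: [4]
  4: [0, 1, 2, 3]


Visit 0, enqueue [4]
Visit 4, enqueue [1, 2, 3]
Visit 1, enqueue []
Visit 2, enqueue []
Visit 3, enqueue []

BFS order: [0, 4, 1, 2, 3]


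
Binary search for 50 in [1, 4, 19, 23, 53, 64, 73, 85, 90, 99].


Step 1: lo=0, hi=9, mid=4, val=53
Step 2: lo=0, hi=3, mid=1, val=4
Step 3: lo=2, hi=3, mid=2, val=19
Step 4: lo=3, hi=3, mid=3, val=23

Not found


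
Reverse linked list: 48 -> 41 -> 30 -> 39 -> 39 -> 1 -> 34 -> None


Step 1: curr=48, set curr.next=prev(None) | reversed so far: 48
Step 2: curr=41, set curr.next=prev(48) | reversed so far: 41 -> 48
Step 3: curr=30, set curr.next=prev(41) | reversed so far: 30 -> 41 -> 48
Step 4: curr=39, set curr.next=prev(30) | reversed so far: 39 -> 30 -> 41 -> 48
Step 5: curr=39, set curr.next=prev(39) | reversed so far: 39 -> 39 -> 30 -> 41 -> 48
Step 6: curr=1, set curr.next=prev(39) | reversed so far: 1 -> 39 -> 39 -> 30 -> 41 -> 48
Step 7: curr=34, set curr.next=prev(1) | reversed so far: 34 -> 1 -> 39 -> 39 -> 30 -> 41 -> 48

34 -> 1 -> 39 -> 39 -> 30 -> 41 -> 48 -> None


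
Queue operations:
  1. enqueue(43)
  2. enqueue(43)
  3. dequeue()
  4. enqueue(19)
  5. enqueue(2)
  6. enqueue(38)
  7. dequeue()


enqueue(43) -> [43]
enqueue(43) -> [43, 43]
dequeue()->43, [43]
enqueue(19) -> [43, 19]
enqueue(2) -> [43, 19, 2]
enqueue(38) -> [43, 19, 2, 38]
dequeue()->43, [19, 2, 38]

Final queue: [19, 2, 38]


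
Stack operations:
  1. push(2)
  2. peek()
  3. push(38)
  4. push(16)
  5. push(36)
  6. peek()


push(2) -> [2]
peek()->2
push(38) -> [2, 38]
push(16) -> [2, 38, 16]
push(36) -> [2, 38, 16, 36]
peek()->36

Final stack: [2, 38, 16, 36]


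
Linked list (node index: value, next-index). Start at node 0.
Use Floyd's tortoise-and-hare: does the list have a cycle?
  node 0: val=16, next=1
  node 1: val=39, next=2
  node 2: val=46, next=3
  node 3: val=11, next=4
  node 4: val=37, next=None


Floyd's tortoise (slow, +1) and hare (fast, +2):
  init: slow=0, fast=0
  step 1: slow=1, fast=2
  step 2: slow=2, fast=4
  step 3: fast -> None, no cycle

Cycle: no


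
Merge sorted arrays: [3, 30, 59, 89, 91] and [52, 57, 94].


Take 3 from A
Take 30 from A
Take 52 from B
Take 57 from B
Take 59 from A
Take 89 from A
Take 91 from A

Merged: [3, 30, 52, 57, 59, 89, 91, 94]


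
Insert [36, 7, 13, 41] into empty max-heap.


Insert 36: [36]
Insert 7: [36, 7]
Insert 13: [36, 7, 13]
Insert 41: [41, 36, 13, 7]

Final heap: [41, 36, 13, 7]


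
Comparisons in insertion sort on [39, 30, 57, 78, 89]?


Algorithm: insertion sort
Input: [39, 30, 57, 78, 89]
Sorted: [30, 39, 57, 78, 89]

4


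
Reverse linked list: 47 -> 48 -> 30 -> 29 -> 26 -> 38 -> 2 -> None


Step 1: curr=47, set curr.next=prev(None) | reversed so far: 47
Step 2: curr=48, set curr.next=prev(47) | reversed so far: 48 -> 47
Step 3: curr=30, set curr.next=prev(48) | reversed so far: 30 -> 48 -> 47
Step 4: curr=29, set curr.next=prev(30) | reversed so far: 29 -> 30 -> 48 -> 47
Step 5: curr=26, set curr.next=prev(29) | reversed so far: 26 -> 29 -> 30 -> 48 -> 47
Step 6: curr=38, set curr.next=prev(26) | reversed so far: 38 -> 26 -> 29 -> 30 -> 48 -> 47
Step 7: curr=2, set curr.next=prev(38) | reversed so far: 2 -> 38 -> 26 -> 29 -> 30 -> 48 -> 47

2 -> 38 -> 26 -> 29 -> 30 -> 48 -> 47 -> None


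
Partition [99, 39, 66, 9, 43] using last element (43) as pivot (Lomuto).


Pivot: 43
  39 <= 43: swap -> [39, 99, 66, 9, 43]
  9 <= 43: swap -> [39, 9, 66, 99, 43]
Place pivot at 2: [39, 9, 43, 99, 66]

Partitioned: [39, 9, 43, 99, 66]


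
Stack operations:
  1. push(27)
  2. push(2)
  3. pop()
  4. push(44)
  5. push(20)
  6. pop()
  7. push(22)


push(27) -> [27]
push(2) -> [27, 2]
pop()->2, [27]
push(44) -> [27, 44]
push(20) -> [27, 44, 20]
pop()->20, [27, 44]
push(22) -> [27, 44, 22]

Final stack: [27, 44, 22]


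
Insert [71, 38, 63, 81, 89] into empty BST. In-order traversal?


Insert 71: root
Insert 38: L from 71
Insert 63: L from 71 -> R from 38
Insert 81: R from 71
Insert 89: R from 71 -> R from 81

In-order: [38, 63, 71, 81, 89]


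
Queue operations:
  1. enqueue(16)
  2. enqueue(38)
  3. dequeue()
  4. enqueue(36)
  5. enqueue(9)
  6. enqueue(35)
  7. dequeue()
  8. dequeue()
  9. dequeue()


enqueue(16) -> [16]
enqueue(38) -> [16, 38]
dequeue()->16, [38]
enqueue(36) -> [38, 36]
enqueue(9) -> [38, 36, 9]
enqueue(35) -> [38, 36, 9, 35]
dequeue()->38, [36, 9, 35]
dequeue()->36, [9, 35]
dequeue()->9, [35]

Final queue: [35]


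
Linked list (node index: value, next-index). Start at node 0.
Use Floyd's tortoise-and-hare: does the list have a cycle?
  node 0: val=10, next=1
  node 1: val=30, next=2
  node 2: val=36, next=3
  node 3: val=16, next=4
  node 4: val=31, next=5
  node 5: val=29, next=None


Floyd's tortoise (slow, +1) and hare (fast, +2):
  init: slow=0, fast=0
  step 1: slow=1, fast=2
  step 2: slow=2, fast=4
  step 3: fast 4->5->None, no cycle

Cycle: no


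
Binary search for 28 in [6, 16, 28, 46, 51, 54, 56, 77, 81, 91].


Step 1: lo=0, hi=9, mid=4, val=51
Step 2: lo=0, hi=3, mid=1, val=16
Step 3: lo=2, hi=3, mid=2, val=28

Found at index 2


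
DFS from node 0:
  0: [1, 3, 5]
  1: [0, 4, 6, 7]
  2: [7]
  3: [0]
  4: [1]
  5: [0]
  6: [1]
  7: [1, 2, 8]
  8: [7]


Visit 0, push [5, 3, 1]
Visit 1, push [7, 6, 4]
Visit 4, push []
Visit 6, push []
Visit 7, push [8, 2]
Visit 2, push []
Visit 8, push []
Visit 3, push []
Visit 5, push []

DFS order: [0, 1, 4, 6, 7, 2, 8, 3, 5]


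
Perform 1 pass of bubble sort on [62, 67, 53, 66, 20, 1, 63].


Initial: [62, 67, 53, 66, 20, 1, 63]
Pass 1: [62, 53, 66, 20, 1, 63, 67] (5 swaps)

After 1 pass: [62, 53, 66, 20, 1, 63, 67]


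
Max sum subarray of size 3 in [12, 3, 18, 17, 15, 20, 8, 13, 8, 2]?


[0:3]: 33
[1:4]: 38
[2:5]: 50
[3:6]: 52
[4:7]: 43
[5:8]: 41
[6:9]: 29
[7:10]: 23

Max: 52 at [3:6]


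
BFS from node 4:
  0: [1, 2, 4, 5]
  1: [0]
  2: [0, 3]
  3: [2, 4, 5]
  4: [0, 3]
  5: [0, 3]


Visit 4, enqueue [0, 3]
Visit 0, enqueue [1, 2, 5]
Visit 3, enqueue []
Visit 1, enqueue []
Visit 2, enqueue []
Visit 5, enqueue []

BFS order: [4, 0, 3, 1, 2, 5]


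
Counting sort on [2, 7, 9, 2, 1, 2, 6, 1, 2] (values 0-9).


Input: [2, 7, 9, 2, 1, 2, 6, 1, 2]
Counts: [0, 2, 4, 0, 0, 0, 1, 1, 0, 1]

Sorted: [1, 1, 2, 2, 2, 2, 6, 7, 9]


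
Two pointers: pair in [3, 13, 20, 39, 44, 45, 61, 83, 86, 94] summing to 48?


lo=0(3)+hi=9(94)=97
lo=0(3)+hi=8(86)=89
lo=0(3)+hi=7(83)=86
lo=0(3)+hi=6(61)=64
lo=0(3)+hi=5(45)=48

Yes: 3+45=48


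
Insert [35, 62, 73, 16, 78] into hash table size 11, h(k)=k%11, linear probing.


Insert 35: h=2 -> slot 2
Insert 62: h=7 -> slot 7
Insert 73: h=7, 1 probes -> slot 8
Insert 16: h=5 -> slot 5
Insert 78: h=1 -> slot 1

Table: [None, 78, 35, None, None, 16, None, 62, 73, None, None]


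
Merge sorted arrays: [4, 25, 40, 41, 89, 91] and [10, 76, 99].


Take 4 from A
Take 10 from B
Take 25 from A
Take 40 from A
Take 41 from A
Take 76 from B
Take 89 from A
Take 91 from A

Merged: [4, 10, 25, 40, 41, 76, 89, 91, 99]


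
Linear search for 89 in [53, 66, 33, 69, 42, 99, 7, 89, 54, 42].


i=0: 53!=89
i=1: 66!=89
i=2: 33!=89
i=3: 69!=89
i=4: 42!=89
i=5: 99!=89
i=6: 7!=89
i=7: 89==89 found!

Found at 7, 8 comps


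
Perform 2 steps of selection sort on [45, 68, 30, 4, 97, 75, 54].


Initial: [45, 68, 30, 4, 97, 75, 54]
Step 1: min=4 at 3
  Swap: [4, 68, 30, 45, 97, 75, 54]
Step 2: min=30 at 2
  Swap: [4, 30, 68, 45, 97, 75, 54]

After 2 steps: [4, 30, 68, 45, 97, 75, 54]


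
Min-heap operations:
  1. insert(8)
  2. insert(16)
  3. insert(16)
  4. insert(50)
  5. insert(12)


insert(8) -> [8]
insert(16) -> [8, 16]
insert(16) -> [8, 16, 16]
insert(50) -> [8, 16, 16, 50]
insert(12) -> [8, 12, 16, 50, 16]

Final heap: [8, 12, 16, 50, 16]


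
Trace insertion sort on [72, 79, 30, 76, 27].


Initial: [72, 79, 30, 76, 27]
Insert 79: [72, 79, 30, 76, 27]
Insert 30: [30, 72, 79, 76, 27]
Insert 76: [30, 72, 76, 79, 27]
Insert 27: [27, 30, 72, 76, 79]

Sorted: [27, 30, 72, 76, 79]


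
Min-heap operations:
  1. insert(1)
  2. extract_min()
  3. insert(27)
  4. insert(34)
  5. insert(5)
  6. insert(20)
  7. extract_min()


insert(1) -> [1]
extract_min()->1, []
insert(27) -> [27]
insert(34) -> [27, 34]
insert(5) -> [5, 34, 27]
insert(20) -> [5, 20, 27, 34]
extract_min()->5, [20, 34, 27]

Final heap: [20, 34, 27]


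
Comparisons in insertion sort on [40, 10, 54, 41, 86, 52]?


Algorithm: insertion sort
Input: [40, 10, 54, 41, 86, 52]
Sorted: [10, 40, 41, 52, 54, 86]

8


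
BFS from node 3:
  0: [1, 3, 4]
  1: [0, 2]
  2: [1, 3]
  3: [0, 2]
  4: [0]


Visit 3, enqueue [0, 2]
Visit 0, enqueue [1, 4]
Visit 2, enqueue []
Visit 1, enqueue []
Visit 4, enqueue []

BFS order: [3, 0, 2, 1, 4]


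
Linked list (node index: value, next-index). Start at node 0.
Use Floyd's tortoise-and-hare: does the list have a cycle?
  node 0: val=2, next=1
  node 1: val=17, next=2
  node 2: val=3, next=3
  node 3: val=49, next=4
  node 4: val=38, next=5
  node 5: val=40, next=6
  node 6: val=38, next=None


Floyd's tortoise (slow, +1) and hare (fast, +2):
  init: slow=0, fast=0
  step 1: slow=1, fast=2
  step 2: slow=2, fast=4
  step 3: slow=3, fast=6
  step 4: fast -> None, no cycle

Cycle: no


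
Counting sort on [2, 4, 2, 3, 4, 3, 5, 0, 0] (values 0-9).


Input: [2, 4, 2, 3, 4, 3, 5, 0, 0]
Counts: [2, 0, 2, 2, 2, 1, 0, 0, 0, 0]

Sorted: [0, 0, 2, 2, 3, 3, 4, 4, 5]


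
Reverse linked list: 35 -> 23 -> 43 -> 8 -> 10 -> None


Step 1: curr=35, set curr.next=prev(None) | reversed so far: 35
Step 2: curr=23, set curr.next=prev(35) | reversed so far: 23 -> 35
Step 3: curr=43, set curr.next=prev(23) | reversed so far: 43 -> 23 -> 35
Step 4: curr=8, set curr.next=prev(43) | reversed so far: 8 -> 43 -> 23 -> 35
Step 5: curr=10, set curr.next=prev(8) | reversed so far: 10 -> 8 -> 43 -> 23 -> 35

10 -> 8 -> 43 -> 23 -> 35 -> None


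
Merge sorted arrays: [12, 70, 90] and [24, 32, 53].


Take 12 from A
Take 24 from B
Take 32 from B
Take 53 from B

Merged: [12, 24, 32, 53, 70, 90]


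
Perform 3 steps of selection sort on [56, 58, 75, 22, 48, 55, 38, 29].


Initial: [56, 58, 75, 22, 48, 55, 38, 29]
Step 1: min=22 at 3
  Swap: [22, 58, 75, 56, 48, 55, 38, 29]
Step 2: min=29 at 7
  Swap: [22, 29, 75, 56, 48, 55, 38, 58]
Step 3: min=38 at 6
  Swap: [22, 29, 38, 56, 48, 55, 75, 58]

After 3 steps: [22, 29, 38, 56, 48, 55, 75, 58]


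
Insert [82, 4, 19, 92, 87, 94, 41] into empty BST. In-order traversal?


Insert 82: root
Insert 4: L from 82
Insert 19: L from 82 -> R from 4
Insert 92: R from 82
Insert 87: R from 82 -> L from 92
Insert 94: R from 82 -> R from 92
Insert 41: L from 82 -> R from 4 -> R from 19

In-order: [4, 19, 41, 82, 87, 92, 94]


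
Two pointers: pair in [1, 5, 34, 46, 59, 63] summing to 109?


lo=0(1)+hi=5(63)=64
lo=1(5)+hi=5(63)=68
lo=2(34)+hi=5(63)=97
lo=3(46)+hi=5(63)=109

Yes: 46+63=109


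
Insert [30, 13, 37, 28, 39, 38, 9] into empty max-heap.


Insert 30: [30]
Insert 13: [30, 13]
Insert 37: [37, 13, 30]
Insert 28: [37, 28, 30, 13]
Insert 39: [39, 37, 30, 13, 28]
Insert 38: [39, 37, 38, 13, 28, 30]
Insert 9: [39, 37, 38, 13, 28, 30, 9]

Final heap: [39, 37, 38, 13, 28, 30, 9]


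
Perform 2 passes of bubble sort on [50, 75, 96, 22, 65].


Initial: [50, 75, 96, 22, 65]
Pass 1: [50, 75, 22, 65, 96] (2 swaps)
Pass 2: [50, 22, 65, 75, 96] (2 swaps)

After 2 passes: [50, 22, 65, 75, 96]


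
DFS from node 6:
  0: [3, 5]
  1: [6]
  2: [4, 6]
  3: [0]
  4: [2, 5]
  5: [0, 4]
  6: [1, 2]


Visit 6, push [2, 1]
Visit 1, push []
Visit 2, push [4]
Visit 4, push [5]
Visit 5, push [0]
Visit 0, push [3]
Visit 3, push []

DFS order: [6, 1, 2, 4, 5, 0, 3]


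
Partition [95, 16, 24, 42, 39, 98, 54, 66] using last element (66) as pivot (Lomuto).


Pivot: 66
  16 <= 66: swap -> [16, 95, 24, 42, 39, 98, 54, 66]
  24 <= 66: swap -> [16, 24, 95, 42, 39, 98, 54, 66]
  42 <= 66: swap -> [16, 24, 42, 95, 39, 98, 54, 66]
  39 <= 66: swap -> [16, 24, 42, 39, 95, 98, 54, 66]
  54 <= 66: swap -> [16, 24, 42, 39, 54, 98, 95, 66]
Place pivot at 5: [16, 24, 42, 39, 54, 66, 95, 98]

Partitioned: [16, 24, 42, 39, 54, 66, 95, 98]


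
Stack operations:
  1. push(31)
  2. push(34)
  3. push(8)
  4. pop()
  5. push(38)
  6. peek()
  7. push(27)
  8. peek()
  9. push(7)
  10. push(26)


push(31) -> [31]
push(34) -> [31, 34]
push(8) -> [31, 34, 8]
pop()->8, [31, 34]
push(38) -> [31, 34, 38]
peek()->38
push(27) -> [31, 34, 38, 27]
peek()->27
push(7) -> [31, 34, 38, 27, 7]
push(26) -> [31, 34, 38, 27, 7, 26]

Final stack: [31, 34, 38, 27, 7, 26]


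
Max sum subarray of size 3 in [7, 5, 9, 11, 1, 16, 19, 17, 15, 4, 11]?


[0:3]: 21
[1:4]: 25
[2:5]: 21
[3:6]: 28
[4:7]: 36
[5:8]: 52
[6:9]: 51
[7:10]: 36
[8:11]: 30

Max: 52 at [5:8]


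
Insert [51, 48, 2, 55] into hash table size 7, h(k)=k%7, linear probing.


Insert 51: h=2 -> slot 2
Insert 48: h=6 -> slot 6
Insert 2: h=2, 1 probes -> slot 3
Insert 55: h=6, 1 probes -> slot 0

Table: [55, None, 51, 2, None, None, 48]


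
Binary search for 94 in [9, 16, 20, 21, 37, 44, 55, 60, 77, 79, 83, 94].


Step 1: lo=0, hi=11, mid=5, val=44
Step 2: lo=6, hi=11, mid=8, val=77
Step 3: lo=9, hi=11, mid=10, val=83
Step 4: lo=11, hi=11, mid=11, val=94

Found at index 11


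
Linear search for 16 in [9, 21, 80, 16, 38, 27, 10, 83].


i=0: 9!=16
i=1: 21!=16
i=2: 80!=16
i=3: 16==16 found!

Found at 3, 4 comps


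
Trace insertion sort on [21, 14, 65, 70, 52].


Initial: [21, 14, 65, 70, 52]
Insert 14: [14, 21, 65, 70, 52]
Insert 65: [14, 21, 65, 70, 52]
Insert 70: [14, 21, 65, 70, 52]
Insert 52: [14, 21, 52, 65, 70]

Sorted: [14, 21, 52, 65, 70]


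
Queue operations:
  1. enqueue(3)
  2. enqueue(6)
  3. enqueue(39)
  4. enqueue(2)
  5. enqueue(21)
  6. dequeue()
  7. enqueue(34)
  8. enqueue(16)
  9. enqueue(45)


enqueue(3) -> [3]
enqueue(6) -> [3, 6]
enqueue(39) -> [3, 6, 39]
enqueue(2) -> [3, 6, 39, 2]
enqueue(21) -> [3, 6, 39, 2, 21]
dequeue()->3, [6, 39, 2, 21]
enqueue(34) -> [6, 39, 2, 21, 34]
enqueue(16) -> [6, 39, 2, 21, 34, 16]
enqueue(45) -> [6, 39, 2, 21, 34, 16, 45]

Final queue: [6, 39, 2, 21, 34, 16, 45]


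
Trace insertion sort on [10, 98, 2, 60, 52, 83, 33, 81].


Initial: [10, 98, 2, 60, 52, 83, 33, 81]
Insert 98: [10, 98, 2, 60, 52, 83, 33, 81]
Insert 2: [2, 10, 98, 60, 52, 83, 33, 81]
Insert 60: [2, 10, 60, 98, 52, 83, 33, 81]
Insert 52: [2, 10, 52, 60, 98, 83, 33, 81]
Insert 83: [2, 10, 52, 60, 83, 98, 33, 81]
Insert 33: [2, 10, 33, 52, 60, 83, 98, 81]
Insert 81: [2, 10, 33, 52, 60, 81, 83, 98]

Sorted: [2, 10, 33, 52, 60, 81, 83, 98]


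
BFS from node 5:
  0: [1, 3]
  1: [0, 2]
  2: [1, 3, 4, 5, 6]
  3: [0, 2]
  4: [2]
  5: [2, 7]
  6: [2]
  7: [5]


Visit 5, enqueue [2, 7]
Visit 2, enqueue [1, 3, 4, 6]
Visit 7, enqueue []
Visit 1, enqueue [0]
Visit 3, enqueue []
Visit 4, enqueue []
Visit 6, enqueue []
Visit 0, enqueue []

BFS order: [5, 2, 7, 1, 3, 4, 6, 0]


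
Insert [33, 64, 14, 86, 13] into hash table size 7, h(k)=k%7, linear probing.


Insert 33: h=5 -> slot 5
Insert 64: h=1 -> slot 1
Insert 14: h=0 -> slot 0
Insert 86: h=2 -> slot 2
Insert 13: h=6 -> slot 6

Table: [14, 64, 86, None, None, 33, 13]


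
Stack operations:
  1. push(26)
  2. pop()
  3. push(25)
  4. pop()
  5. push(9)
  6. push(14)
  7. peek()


push(26) -> [26]
pop()->26, []
push(25) -> [25]
pop()->25, []
push(9) -> [9]
push(14) -> [9, 14]
peek()->14

Final stack: [9, 14]


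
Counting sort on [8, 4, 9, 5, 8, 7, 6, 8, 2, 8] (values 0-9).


Input: [8, 4, 9, 5, 8, 7, 6, 8, 2, 8]
Counts: [0, 0, 1, 0, 1, 1, 1, 1, 4, 1]

Sorted: [2, 4, 5, 6, 7, 8, 8, 8, 8, 9]


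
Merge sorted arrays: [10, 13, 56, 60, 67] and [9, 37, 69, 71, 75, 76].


Take 9 from B
Take 10 from A
Take 13 from A
Take 37 from B
Take 56 from A
Take 60 from A
Take 67 from A

Merged: [9, 10, 13, 37, 56, 60, 67, 69, 71, 75, 76]


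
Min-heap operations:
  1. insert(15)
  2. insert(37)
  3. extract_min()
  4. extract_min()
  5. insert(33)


insert(15) -> [15]
insert(37) -> [15, 37]
extract_min()->15, [37]
extract_min()->37, []
insert(33) -> [33]

Final heap: [33]


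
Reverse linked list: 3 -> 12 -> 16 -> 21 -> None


Step 1: curr=3, set curr.next=prev(None) | reversed so far: 3
Step 2: curr=12, set curr.next=prev(3) | reversed so far: 12 -> 3
Step 3: curr=16, set curr.next=prev(12) | reversed so far: 16 -> 12 -> 3
Step 4: curr=21, set curr.next=prev(16) | reversed so far: 21 -> 16 -> 12 -> 3

21 -> 16 -> 12 -> 3 -> None


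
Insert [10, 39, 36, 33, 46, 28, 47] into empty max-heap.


Insert 10: [10]
Insert 39: [39, 10]
Insert 36: [39, 10, 36]
Insert 33: [39, 33, 36, 10]
Insert 46: [46, 39, 36, 10, 33]
Insert 28: [46, 39, 36, 10, 33, 28]
Insert 47: [47, 39, 46, 10, 33, 28, 36]

Final heap: [47, 39, 46, 10, 33, 28, 36]


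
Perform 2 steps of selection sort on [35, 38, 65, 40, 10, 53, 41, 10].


Initial: [35, 38, 65, 40, 10, 53, 41, 10]
Step 1: min=10 at 4
  Swap: [10, 38, 65, 40, 35, 53, 41, 10]
Step 2: min=10 at 7
  Swap: [10, 10, 65, 40, 35, 53, 41, 38]

After 2 steps: [10, 10, 65, 40, 35, 53, 41, 38]


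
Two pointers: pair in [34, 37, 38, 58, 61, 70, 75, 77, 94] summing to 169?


lo=0(34)+hi=8(94)=128
lo=1(37)+hi=8(94)=131
lo=2(38)+hi=8(94)=132
lo=3(58)+hi=8(94)=152
lo=4(61)+hi=8(94)=155
lo=5(70)+hi=8(94)=164
lo=6(75)+hi=8(94)=169

Yes: 75+94=169


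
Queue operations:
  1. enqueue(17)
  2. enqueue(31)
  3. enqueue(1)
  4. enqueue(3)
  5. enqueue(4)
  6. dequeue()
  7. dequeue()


enqueue(17) -> [17]
enqueue(31) -> [17, 31]
enqueue(1) -> [17, 31, 1]
enqueue(3) -> [17, 31, 1, 3]
enqueue(4) -> [17, 31, 1, 3, 4]
dequeue()->17, [31, 1, 3, 4]
dequeue()->31, [1, 3, 4]

Final queue: [1, 3, 4]


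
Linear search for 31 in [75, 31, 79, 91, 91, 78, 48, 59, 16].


i=0: 75!=31
i=1: 31==31 found!

Found at 1, 2 comps


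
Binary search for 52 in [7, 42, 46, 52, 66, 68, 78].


Step 1: lo=0, hi=6, mid=3, val=52

Found at index 3


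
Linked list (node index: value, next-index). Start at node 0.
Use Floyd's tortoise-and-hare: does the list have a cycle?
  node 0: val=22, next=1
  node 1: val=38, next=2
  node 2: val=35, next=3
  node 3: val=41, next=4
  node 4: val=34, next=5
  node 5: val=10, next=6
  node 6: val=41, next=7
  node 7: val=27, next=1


Floyd's tortoise (slow, +1) and hare (fast, +2):
  init: slow=0, fast=0
  step 1: slow=1, fast=2
  step 2: slow=2, fast=4
  step 3: slow=3, fast=6
  step 4: slow=4, fast=1
  step 5: slow=5, fast=3
  step 6: slow=6, fast=5
  step 7: slow=7, fast=7
  slow == fast at node 7: cycle detected

Cycle: yes


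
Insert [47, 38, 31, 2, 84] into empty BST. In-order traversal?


Insert 47: root
Insert 38: L from 47
Insert 31: L from 47 -> L from 38
Insert 2: L from 47 -> L from 38 -> L from 31
Insert 84: R from 47

In-order: [2, 31, 38, 47, 84]


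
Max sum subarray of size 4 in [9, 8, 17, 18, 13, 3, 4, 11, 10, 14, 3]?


[0:4]: 52
[1:5]: 56
[2:6]: 51
[3:7]: 38
[4:8]: 31
[5:9]: 28
[6:10]: 39
[7:11]: 38

Max: 56 at [1:5]


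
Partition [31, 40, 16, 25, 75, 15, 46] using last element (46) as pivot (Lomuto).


Pivot: 46
  31 <= 46: advance i (no swap)
  40 <= 46: advance i (no swap)
  16 <= 46: advance i (no swap)
  25 <= 46: advance i (no swap)
  15 <= 46: swap -> [31, 40, 16, 25, 15, 75, 46]
Place pivot at 5: [31, 40, 16, 25, 15, 46, 75]

Partitioned: [31, 40, 16, 25, 15, 46, 75]


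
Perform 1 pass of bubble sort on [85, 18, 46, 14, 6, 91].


Initial: [85, 18, 46, 14, 6, 91]
Pass 1: [18, 46, 14, 6, 85, 91] (4 swaps)

After 1 pass: [18, 46, 14, 6, 85, 91]


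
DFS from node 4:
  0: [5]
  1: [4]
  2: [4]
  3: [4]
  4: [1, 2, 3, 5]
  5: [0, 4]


Visit 4, push [5, 3, 2, 1]
Visit 1, push []
Visit 2, push []
Visit 3, push []
Visit 5, push [0]
Visit 0, push []

DFS order: [4, 1, 2, 3, 5, 0]


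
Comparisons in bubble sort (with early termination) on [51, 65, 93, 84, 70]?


Algorithm: bubble sort (with early termination)
Input: [51, 65, 93, 84, 70]
Sorted: [51, 65, 70, 84, 93]

9


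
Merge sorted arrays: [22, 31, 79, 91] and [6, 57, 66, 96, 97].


Take 6 from B
Take 22 from A
Take 31 from A
Take 57 from B
Take 66 from B
Take 79 from A
Take 91 from A

Merged: [6, 22, 31, 57, 66, 79, 91, 96, 97]


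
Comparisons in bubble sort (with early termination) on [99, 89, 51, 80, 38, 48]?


Algorithm: bubble sort (with early termination)
Input: [99, 89, 51, 80, 38, 48]
Sorted: [38, 48, 51, 80, 89, 99]

15


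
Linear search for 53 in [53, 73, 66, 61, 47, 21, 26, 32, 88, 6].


i=0: 53==53 found!

Found at 0, 1 comps


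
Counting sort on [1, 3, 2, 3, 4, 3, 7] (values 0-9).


Input: [1, 3, 2, 3, 4, 3, 7]
Counts: [0, 1, 1, 3, 1, 0, 0, 1, 0, 0]

Sorted: [1, 2, 3, 3, 3, 4, 7]


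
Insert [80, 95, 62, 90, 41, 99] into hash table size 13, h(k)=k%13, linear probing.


Insert 80: h=2 -> slot 2
Insert 95: h=4 -> slot 4
Insert 62: h=10 -> slot 10
Insert 90: h=12 -> slot 12
Insert 41: h=2, 1 probes -> slot 3
Insert 99: h=8 -> slot 8

Table: [None, None, 80, 41, 95, None, None, None, 99, None, 62, None, 90]


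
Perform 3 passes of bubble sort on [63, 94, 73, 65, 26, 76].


Initial: [63, 94, 73, 65, 26, 76]
Pass 1: [63, 73, 65, 26, 76, 94] (4 swaps)
Pass 2: [63, 65, 26, 73, 76, 94] (2 swaps)
Pass 3: [63, 26, 65, 73, 76, 94] (1 swaps)

After 3 passes: [63, 26, 65, 73, 76, 94]


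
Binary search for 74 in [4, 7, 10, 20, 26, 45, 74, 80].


Step 1: lo=0, hi=7, mid=3, val=20
Step 2: lo=4, hi=7, mid=5, val=45
Step 3: lo=6, hi=7, mid=6, val=74

Found at index 6


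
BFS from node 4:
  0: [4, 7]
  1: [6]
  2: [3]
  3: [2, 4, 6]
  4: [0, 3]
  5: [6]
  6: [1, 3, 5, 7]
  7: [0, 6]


Visit 4, enqueue [0, 3]
Visit 0, enqueue [7]
Visit 3, enqueue [2, 6]
Visit 7, enqueue []
Visit 2, enqueue []
Visit 6, enqueue [1, 5]
Visit 1, enqueue []
Visit 5, enqueue []

BFS order: [4, 0, 3, 7, 2, 6, 1, 5]


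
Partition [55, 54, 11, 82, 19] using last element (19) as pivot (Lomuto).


Pivot: 19
  11 <= 19: swap -> [11, 54, 55, 82, 19]
Place pivot at 1: [11, 19, 55, 82, 54]

Partitioned: [11, 19, 55, 82, 54]


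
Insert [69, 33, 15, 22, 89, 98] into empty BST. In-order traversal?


Insert 69: root
Insert 33: L from 69
Insert 15: L from 69 -> L from 33
Insert 22: L from 69 -> L from 33 -> R from 15
Insert 89: R from 69
Insert 98: R from 69 -> R from 89

In-order: [15, 22, 33, 69, 89, 98]


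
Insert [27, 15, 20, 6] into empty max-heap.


Insert 27: [27]
Insert 15: [27, 15]
Insert 20: [27, 15, 20]
Insert 6: [27, 15, 20, 6]

Final heap: [27, 15, 20, 6]


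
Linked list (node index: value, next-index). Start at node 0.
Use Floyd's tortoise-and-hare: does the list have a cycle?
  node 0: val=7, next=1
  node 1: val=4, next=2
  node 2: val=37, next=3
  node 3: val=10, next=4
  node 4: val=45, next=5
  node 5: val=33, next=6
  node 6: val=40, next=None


Floyd's tortoise (slow, +1) and hare (fast, +2):
  init: slow=0, fast=0
  step 1: slow=1, fast=2
  step 2: slow=2, fast=4
  step 3: slow=3, fast=6
  step 4: fast -> None, no cycle

Cycle: no


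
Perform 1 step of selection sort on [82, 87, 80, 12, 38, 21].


Initial: [82, 87, 80, 12, 38, 21]
Step 1: min=12 at 3
  Swap: [12, 87, 80, 82, 38, 21]

After 1 step: [12, 87, 80, 82, 38, 21]


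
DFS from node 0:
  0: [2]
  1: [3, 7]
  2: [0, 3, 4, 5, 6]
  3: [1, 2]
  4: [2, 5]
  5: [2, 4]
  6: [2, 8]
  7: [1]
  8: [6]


Visit 0, push [2]
Visit 2, push [6, 5, 4, 3]
Visit 3, push [1]
Visit 1, push [7]
Visit 7, push []
Visit 4, push [5]
Visit 5, push []
Visit 6, push [8]
Visit 8, push []

DFS order: [0, 2, 3, 1, 7, 4, 5, 6, 8]


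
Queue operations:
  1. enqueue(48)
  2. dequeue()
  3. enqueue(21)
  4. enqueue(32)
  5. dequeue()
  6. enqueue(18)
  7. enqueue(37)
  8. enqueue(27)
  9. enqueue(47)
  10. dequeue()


enqueue(48) -> [48]
dequeue()->48, []
enqueue(21) -> [21]
enqueue(32) -> [21, 32]
dequeue()->21, [32]
enqueue(18) -> [32, 18]
enqueue(37) -> [32, 18, 37]
enqueue(27) -> [32, 18, 37, 27]
enqueue(47) -> [32, 18, 37, 27, 47]
dequeue()->32, [18, 37, 27, 47]

Final queue: [18, 37, 27, 47]


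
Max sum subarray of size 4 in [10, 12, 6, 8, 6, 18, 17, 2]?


[0:4]: 36
[1:5]: 32
[2:6]: 38
[3:7]: 49
[4:8]: 43

Max: 49 at [3:7]


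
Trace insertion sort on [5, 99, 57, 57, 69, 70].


Initial: [5, 99, 57, 57, 69, 70]
Insert 99: [5, 99, 57, 57, 69, 70]
Insert 57: [5, 57, 99, 57, 69, 70]
Insert 57: [5, 57, 57, 99, 69, 70]
Insert 69: [5, 57, 57, 69, 99, 70]
Insert 70: [5, 57, 57, 69, 70, 99]

Sorted: [5, 57, 57, 69, 70, 99]


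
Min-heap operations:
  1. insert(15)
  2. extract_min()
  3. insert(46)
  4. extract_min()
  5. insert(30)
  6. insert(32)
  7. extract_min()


insert(15) -> [15]
extract_min()->15, []
insert(46) -> [46]
extract_min()->46, []
insert(30) -> [30]
insert(32) -> [30, 32]
extract_min()->30, [32]

Final heap: [32]


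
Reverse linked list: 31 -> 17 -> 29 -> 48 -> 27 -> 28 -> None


Step 1: curr=31, set curr.next=prev(None) | reversed so far: 31
Step 2: curr=17, set curr.next=prev(31) | reversed so far: 17 -> 31
Step 3: curr=29, set curr.next=prev(17) | reversed so far: 29 -> 17 -> 31
Step 4: curr=48, set curr.next=prev(29) | reversed so far: 48 -> 29 -> 17 -> 31
Step 5: curr=27, set curr.next=prev(48) | reversed so far: 27 -> 48 -> 29 -> 17 -> 31
Step 6: curr=28, set curr.next=prev(27) | reversed so far: 28 -> 27 -> 48 -> 29 -> 17 -> 31

28 -> 27 -> 48 -> 29 -> 17 -> 31 -> None


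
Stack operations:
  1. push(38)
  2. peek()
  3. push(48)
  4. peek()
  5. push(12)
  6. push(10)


push(38) -> [38]
peek()->38
push(48) -> [38, 48]
peek()->48
push(12) -> [38, 48, 12]
push(10) -> [38, 48, 12, 10]

Final stack: [38, 48, 12, 10]


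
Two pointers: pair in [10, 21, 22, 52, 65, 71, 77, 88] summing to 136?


lo=0(10)+hi=7(88)=98
lo=1(21)+hi=7(88)=109
lo=2(22)+hi=7(88)=110
lo=3(52)+hi=7(88)=140
lo=3(52)+hi=6(77)=129
lo=4(65)+hi=6(77)=142
lo=4(65)+hi=5(71)=136

Yes: 65+71=136


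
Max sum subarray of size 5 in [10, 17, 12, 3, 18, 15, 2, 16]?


[0:5]: 60
[1:6]: 65
[2:7]: 50
[3:8]: 54

Max: 65 at [1:6]


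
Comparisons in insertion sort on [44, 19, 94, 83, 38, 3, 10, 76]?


Algorithm: insertion sort
Input: [44, 19, 94, 83, 38, 3, 10, 76]
Sorted: [3, 10, 19, 38, 44, 76, 83, 94]

22


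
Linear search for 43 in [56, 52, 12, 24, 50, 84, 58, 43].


i=0: 56!=43
i=1: 52!=43
i=2: 12!=43
i=3: 24!=43
i=4: 50!=43
i=5: 84!=43
i=6: 58!=43
i=7: 43==43 found!

Found at 7, 8 comps


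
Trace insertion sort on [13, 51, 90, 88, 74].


Initial: [13, 51, 90, 88, 74]
Insert 51: [13, 51, 90, 88, 74]
Insert 90: [13, 51, 90, 88, 74]
Insert 88: [13, 51, 88, 90, 74]
Insert 74: [13, 51, 74, 88, 90]

Sorted: [13, 51, 74, 88, 90]


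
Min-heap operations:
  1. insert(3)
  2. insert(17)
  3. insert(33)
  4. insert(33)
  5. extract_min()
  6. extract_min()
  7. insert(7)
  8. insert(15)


insert(3) -> [3]
insert(17) -> [3, 17]
insert(33) -> [3, 17, 33]
insert(33) -> [3, 17, 33, 33]
extract_min()->3, [17, 33, 33]
extract_min()->17, [33, 33]
insert(7) -> [7, 33, 33]
insert(15) -> [7, 15, 33, 33]

Final heap: [7, 15, 33, 33]


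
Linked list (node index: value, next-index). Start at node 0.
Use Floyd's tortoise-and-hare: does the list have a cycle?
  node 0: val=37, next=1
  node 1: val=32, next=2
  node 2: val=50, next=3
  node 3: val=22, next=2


Floyd's tortoise (slow, +1) and hare (fast, +2):
  init: slow=0, fast=0
  step 1: slow=1, fast=2
  step 2: slow=2, fast=2
  slow == fast at node 2: cycle detected

Cycle: yes


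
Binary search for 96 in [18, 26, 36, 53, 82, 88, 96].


Step 1: lo=0, hi=6, mid=3, val=53
Step 2: lo=4, hi=6, mid=5, val=88
Step 3: lo=6, hi=6, mid=6, val=96

Found at index 6


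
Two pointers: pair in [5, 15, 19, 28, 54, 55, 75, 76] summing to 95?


lo=0(5)+hi=7(76)=81
lo=1(15)+hi=7(76)=91
lo=2(19)+hi=7(76)=95

Yes: 19+76=95


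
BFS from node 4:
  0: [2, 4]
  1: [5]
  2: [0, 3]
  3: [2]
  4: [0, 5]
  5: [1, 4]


Visit 4, enqueue [0, 5]
Visit 0, enqueue [2]
Visit 5, enqueue [1]
Visit 2, enqueue [3]
Visit 1, enqueue []
Visit 3, enqueue []

BFS order: [4, 0, 5, 2, 1, 3]


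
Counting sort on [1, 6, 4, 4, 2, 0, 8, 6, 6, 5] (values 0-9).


Input: [1, 6, 4, 4, 2, 0, 8, 6, 6, 5]
Counts: [1, 1, 1, 0, 2, 1, 3, 0, 1, 0]

Sorted: [0, 1, 2, 4, 4, 5, 6, 6, 6, 8]


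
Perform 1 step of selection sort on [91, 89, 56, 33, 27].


Initial: [91, 89, 56, 33, 27]
Step 1: min=27 at 4
  Swap: [27, 89, 56, 33, 91]

After 1 step: [27, 89, 56, 33, 91]


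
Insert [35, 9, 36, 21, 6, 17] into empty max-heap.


Insert 35: [35]
Insert 9: [35, 9]
Insert 36: [36, 9, 35]
Insert 21: [36, 21, 35, 9]
Insert 6: [36, 21, 35, 9, 6]
Insert 17: [36, 21, 35, 9, 6, 17]

Final heap: [36, 21, 35, 9, 6, 17]


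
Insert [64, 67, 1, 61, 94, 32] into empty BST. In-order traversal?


Insert 64: root
Insert 67: R from 64
Insert 1: L from 64
Insert 61: L from 64 -> R from 1
Insert 94: R from 64 -> R from 67
Insert 32: L from 64 -> R from 1 -> L from 61

In-order: [1, 32, 61, 64, 67, 94]


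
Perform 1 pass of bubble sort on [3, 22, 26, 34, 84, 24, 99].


Initial: [3, 22, 26, 34, 84, 24, 99]
Pass 1: [3, 22, 26, 34, 24, 84, 99] (1 swaps)

After 1 pass: [3, 22, 26, 34, 24, 84, 99]


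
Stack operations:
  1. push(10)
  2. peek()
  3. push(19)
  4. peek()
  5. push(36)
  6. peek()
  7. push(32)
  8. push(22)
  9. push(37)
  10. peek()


push(10) -> [10]
peek()->10
push(19) -> [10, 19]
peek()->19
push(36) -> [10, 19, 36]
peek()->36
push(32) -> [10, 19, 36, 32]
push(22) -> [10, 19, 36, 32, 22]
push(37) -> [10, 19, 36, 32, 22, 37]
peek()->37

Final stack: [10, 19, 36, 32, 22, 37]


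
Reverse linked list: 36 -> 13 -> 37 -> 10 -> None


Step 1: curr=36, set curr.next=prev(None) | reversed so far: 36
Step 2: curr=13, set curr.next=prev(36) | reversed so far: 13 -> 36
Step 3: curr=37, set curr.next=prev(13) | reversed so far: 37 -> 13 -> 36
Step 4: curr=10, set curr.next=prev(37) | reversed so far: 10 -> 37 -> 13 -> 36

10 -> 37 -> 13 -> 36 -> None


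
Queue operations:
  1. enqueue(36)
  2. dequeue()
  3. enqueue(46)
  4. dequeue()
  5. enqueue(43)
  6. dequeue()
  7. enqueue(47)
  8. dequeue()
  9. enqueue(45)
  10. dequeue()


enqueue(36) -> [36]
dequeue()->36, []
enqueue(46) -> [46]
dequeue()->46, []
enqueue(43) -> [43]
dequeue()->43, []
enqueue(47) -> [47]
dequeue()->47, []
enqueue(45) -> [45]
dequeue()->45, []

Final queue: []


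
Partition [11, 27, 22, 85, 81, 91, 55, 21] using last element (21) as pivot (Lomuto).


Pivot: 21
  11 <= 21: advance i (no swap)
Place pivot at 1: [11, 21, 22, 85, 81, 91, 55, 27]

Partitioned: [11, 21, 22, 85, 81, 91, 55, 27]


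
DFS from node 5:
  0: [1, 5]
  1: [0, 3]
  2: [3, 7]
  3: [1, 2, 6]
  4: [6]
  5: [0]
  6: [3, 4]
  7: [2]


Visit 5, push [0]
Visit 0, push [1]
Visit 1, push [3]
Visit 3, push [6, 2]
Visit 2, push [7]
Visit 7, push []
Visit 6, push [4]
Visit 4, push []

DFS order: [5, 0, 1, 3, 2, 7, 6, 4]


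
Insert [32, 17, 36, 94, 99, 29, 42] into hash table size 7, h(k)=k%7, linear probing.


Insert 32: h=4 -> slot 4
Insert 17: h=3 -> slot 3
Insert 36: h=1 -> slot 1
Insert 94: h=3, 2 probes -> slot 5
Insert 99: h=1, 1 probes -> slot 2
Insert 29: h=1, 5 probes -> slot 6
Insert 42: h=0 -> slot 0

Table: [42, 36, 99, 17, 32, 94, 29]


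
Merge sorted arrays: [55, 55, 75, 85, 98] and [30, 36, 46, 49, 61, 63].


Take 30 from B
Take 36 from B
Take 46 from B
Take 49 from B
Take 55 from A
Take 55 from A
Take 61 from B
Take 63 from B

Merged: [30, 36, 46, 49, 55, 55, 61, 63, 75, 85, 98]


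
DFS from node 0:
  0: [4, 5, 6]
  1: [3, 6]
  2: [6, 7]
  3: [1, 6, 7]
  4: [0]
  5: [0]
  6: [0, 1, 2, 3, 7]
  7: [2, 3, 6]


Visit 0, push [6, 5, 4]
Visit 4, push []
Visit 5, push []
Visit 6, push [7, 3, 2, 1]
Visit 1, push [3]
Visit 3, push [7]
Visit 7, push [2]
Visit 2, push []

DFS order: [0, 4, 5, 6, 1, 3, 7, 2]


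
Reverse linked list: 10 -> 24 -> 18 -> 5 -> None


Step 1: curr=10, set curr.next=prev(None) | reversed so far: 10
Step 2: curr=24, set curr.next=prev(10) | reversed so far: 24 -> 10
Step 3: curr=18, set curr.next=prev(24) | reversed so far: 18 -> 24 -> 10
Step 4: curr=5, set curr.next=prev(18) | reversed so far: 5 -> 18 -> 24 -> 10

5 -> 18 -> 24 -> 10 -> None


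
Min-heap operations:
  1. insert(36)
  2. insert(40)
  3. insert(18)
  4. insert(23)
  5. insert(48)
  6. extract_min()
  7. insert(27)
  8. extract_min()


insert(36) -> [36]
insert(40) -> [36, 40]
insert(18) -> [18, 40, 36]
insert(23) -> [18, 23, 36, 40]
insert(48) -> [18, 23, 36, 40, 48]
extract_min()->18, [23, 40, 36, 48]
insert(27) -> [23, 27, 36, 48, 40]
extract_min()->23, [27, 40, 36, 48]

Final heap: [27, 40, 36, 48]


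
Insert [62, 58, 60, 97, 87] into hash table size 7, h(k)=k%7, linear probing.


Insert 62: h=6 -> slot 6
Insert 58: h=2 -> slot 2
Insert 60: h=4 -> slot 4
Insert 97: h=6, 1 probes -> slot 0
Insert 87: h=3 -> slot 3

Table: [97, None, 58, 87, 60, None, 62]


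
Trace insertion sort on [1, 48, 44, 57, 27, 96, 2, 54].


Initial: [1, 48, 44, 57, 27, 96, 2, 54]
Insert 48: [1, 48, 44, 57, 27, 96, 2, 54]
Insert 44: [1, 44, 48, 57, 27, 96, 2, 54]
Insert 57: [1, 44, 48, 57, 27, 96, 2, 54]
Insert 27: [1, 27, 44, 48, 57, 96, 2, 54]
Insert 96: [1, 27, 44, 48, 57, 96, 2, 54]
Insert 2: [1, 2, 27, 44, 48, 57, 96, 54]
Insert 54: [1, 2, 27, 44, 48, 54, 57, 96]

Sorted: [1, 2, 27, 44, 48, 54, 57, 96]


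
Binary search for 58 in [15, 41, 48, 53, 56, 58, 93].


Step 1: lo=0, hi=6, mid=3, val=53
Step 2: lo=4, hi=6, mid=5, val=58

Found at index 5


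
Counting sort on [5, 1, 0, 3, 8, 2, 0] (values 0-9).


Input: [5, 1, 0, 3, 8, 2, 0]
Counts: [2, 1, 1, 1, 0, 1, 0, 0, 1, 0]

Sorted: [0, 0, 1, 2, 3, 5, 8]


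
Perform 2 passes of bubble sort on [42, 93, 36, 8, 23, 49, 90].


Initial: [42, 93, 36, 8, 23, 49, 90]
Pass 1: [42, 36, 8, 23, 49, 90, 93] (5 swaps)
Pass 2: [36, 8, 23, 42, 49, 90, 93] (3 swaps)

After 2 passes: [36, 8, 23, 42, 49, 90, 93]


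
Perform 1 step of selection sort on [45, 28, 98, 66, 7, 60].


Initial: [45, 28, 98, 66, 7, 60]
Step 1: min=7 at 4
  Swap: [7, 28, 98, 66, 45, 60]

After 1 step: [7, 28, 98, 66, 45, 60]


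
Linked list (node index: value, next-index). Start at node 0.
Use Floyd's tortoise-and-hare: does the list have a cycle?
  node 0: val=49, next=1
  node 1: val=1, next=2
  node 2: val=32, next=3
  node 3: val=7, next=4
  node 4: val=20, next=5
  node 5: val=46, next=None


Floyd's tortoise (slow, +1) and hare (fast, +2):
  init: slow=0, fast=0
  step 1: slow=1, fast=2
  step 2: slow=2, fast=4
  step 3: fast 4->5->None, no cycle

Cycle: no


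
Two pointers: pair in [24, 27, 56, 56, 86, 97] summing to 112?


lo=0(24)+hi=5(97)=121
lo=0(24)+hi=4(86)=110
lo=1(27)+hi=4(86)=113
lo=1(27)+hi=3(56)=83
lo=2(56)+hi=3(56)=112

Yes: 56+56=112


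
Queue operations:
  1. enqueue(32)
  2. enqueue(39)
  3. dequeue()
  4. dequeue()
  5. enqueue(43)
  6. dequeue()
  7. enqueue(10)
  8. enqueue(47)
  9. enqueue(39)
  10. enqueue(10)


enqueue(32) -> [32]
enqueue(39) -> [32, 39]
dequeue()->32, [39]
dequeue()->39, []
enqueue(43) -> [43]
dequeue()->43, []
enqueue(10) -> [10]
enqueue(47) -> [10, 47]
enqueue(39) -> [10, 47, 39]
enqueue(10) -> [10, 47, 39, 10]

Final queue: [10, 47, 39, 10]


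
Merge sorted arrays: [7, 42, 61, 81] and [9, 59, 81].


Take 7 from A
Take 9 from B
Take 42 from A
Take 59 from B
Take 61 from A
Take 81 from A

Merged: [7, 9, 42, 59, 61, 81, 81]


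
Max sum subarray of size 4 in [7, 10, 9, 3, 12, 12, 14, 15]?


[0:4]: 29
[1:5]: 34
[2:6]: 36
[3:7]: 41
[4:8]: 53

Max: 53 at [4:8]


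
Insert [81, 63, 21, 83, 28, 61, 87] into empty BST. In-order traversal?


Insert 81: root
Insert 63: L from 81
Insert 21: L from 81 -> L from 63
Insert 83: R from 81
Insert 28: L from 81 -> L from 63 -> R from 21
Insert 61: L from 81 -> L from 63 -> R from 21 -> R from 28
Insert 87: R from 81 -> R from 83

In-order: [21, 28, 61, 63, 81, 83, 87]


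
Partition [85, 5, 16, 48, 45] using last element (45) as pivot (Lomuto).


Pivot: 45
  5 <= 45: swap -> [5, 85, 16, 48, 45]
  16 <= 45: swap -> [5, 16, 85, 48, 45]
Place pivot at 2: [5, 16, 45, 48, 85]

Partitioned: [5, 16, 45, 48, 85]


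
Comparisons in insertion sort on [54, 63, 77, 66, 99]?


Algorithm: insertion sort
Input: [54, 63, 77, 66, 99]
Sorted: [54, 63, 66, 77, 99]

5


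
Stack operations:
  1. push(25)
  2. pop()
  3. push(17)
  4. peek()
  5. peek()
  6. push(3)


push(25) -> [25]
pop()->25, []
push(17) -> [17]
peek()->17
peek()->17
push(3) -> [17, 3]

Final stack: [17, 3]


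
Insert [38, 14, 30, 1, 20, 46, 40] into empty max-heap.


Insert 38: [38]
Insert 14: [38, 14]
Insert 30: [38, 14, 30]
Insert 1: [38, 14, 30, 1]
Insert 20: [38, 20, 30, 1, 14]
Insert 46: [46, 20, 38, 1, 14, 30]
Insert 40: [46, 20, 40, 1, 14, 30, 38]

Final heap: [46, 20, 40, 1, 14, 30, 38]


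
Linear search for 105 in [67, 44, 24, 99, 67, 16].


i=0: 67!=105
i=1: 44!=105
i=2: 24!=105
i=3: 99!=105
i=4: 67!=105
i=5: 16!=105

Not found, 6 comps


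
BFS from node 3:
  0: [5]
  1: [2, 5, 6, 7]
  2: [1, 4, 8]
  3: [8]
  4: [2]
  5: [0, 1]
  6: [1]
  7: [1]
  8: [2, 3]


Visit 3, enqueue [8]
Visit 8, enqueue [2]
Visit 2, enqueue [1, 4]
Visit 1, enqueue [5, 6, 7]
Visit 4, enqueue []
Visit 5, enqueue [0]
Visit 6, enqueue []
Visit 7, enqueue []
Visit 0, enqueue []

BFS order: [3, 8, 2, 1, 4, 5, 6, 7, 0]


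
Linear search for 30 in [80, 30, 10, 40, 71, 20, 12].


i=0: 80!=30
i=1: 30==30 found!

Found at 1, 2 comps


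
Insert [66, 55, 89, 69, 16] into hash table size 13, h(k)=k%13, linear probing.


Insert 66: h=1 -> slot 1
Insert 55: h=3 -> slot 3
Insert 89: h=11 -> slot 11
Insert 69: h=4 -> slot 4
Insert 16: h=3, 2 probes -> slot 5

Table: [None, 66, None, 55, 69, 16, None, None, None, None, None, 89, None]


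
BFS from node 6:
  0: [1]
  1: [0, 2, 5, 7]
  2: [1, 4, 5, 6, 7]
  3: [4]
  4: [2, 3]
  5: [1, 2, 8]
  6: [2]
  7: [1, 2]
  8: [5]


Visit 6, enqueue [2]
Visit 2, enqueue [1, 4, 5, 7]
Visit 1, enqueue [0]
Visit 4, enqueue [3]
Visit 5, enqueue [8]
Visit 7, enqueue []
Visit 0, enqueue []
Visit 3, enqueue []
Visit 8, enqueue []

BFS order: [6, 2, 1, 4, 5, 7, 0, 3, 8]


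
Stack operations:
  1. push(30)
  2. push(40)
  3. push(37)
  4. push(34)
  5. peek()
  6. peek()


push(30) -> [30]
push(40) -> [30, 40]
push(37) -> [30, 40, 37]
push(34) -> [30, 40, 37, 34]
peek()->34
peek()->34

Final stack: [30, 40, 37, 34]


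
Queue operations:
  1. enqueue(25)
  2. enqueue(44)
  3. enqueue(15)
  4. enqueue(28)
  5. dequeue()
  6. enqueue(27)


enqueue(25) -> [25]
enqueue(44) -> [25, 44]
enqueue(15) -> [25, 44, 15]
enqueue(28) -> [25, 44, 15, 28]
dequeue()->25, [44, 15, 28]
enqueue(27) -> [44, 15, 28, 27]

Final queue: [44, 15, 28, 27]


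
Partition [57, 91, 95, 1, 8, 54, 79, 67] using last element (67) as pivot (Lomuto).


Pivot: 67
  57 <= 67: advance i (no swap)
  1 <= 67: swap -> [57, 1, 95, 91, 8, 54, 79, 67]
  8 <= 67: swap -> [57, 1, 8, 91, 95, 54, 79, 67]
  54 <= 67: swap -> [57, 1, 8, 54, 95, 91, 79, 67]
Place pivot at 4: [57, 1, 8, 54, 67, 91, 79, 95]

Partitioned: [57, 1, 8, 54, 67, 91, 79, 95]
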